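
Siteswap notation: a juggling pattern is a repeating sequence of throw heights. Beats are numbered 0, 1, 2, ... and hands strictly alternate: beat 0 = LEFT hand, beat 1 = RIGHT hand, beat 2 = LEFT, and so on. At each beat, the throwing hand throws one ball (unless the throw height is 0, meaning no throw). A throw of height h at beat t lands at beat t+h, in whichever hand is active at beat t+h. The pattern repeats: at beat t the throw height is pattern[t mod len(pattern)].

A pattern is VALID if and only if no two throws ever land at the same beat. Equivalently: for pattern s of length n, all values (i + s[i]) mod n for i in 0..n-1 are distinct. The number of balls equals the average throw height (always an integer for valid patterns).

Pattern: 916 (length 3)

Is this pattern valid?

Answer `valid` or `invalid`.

i=0: (i + s[i]) mod n = (0 + 9) mod 3 = 0
i=1: (i + s[i]) mod n = (1 + 1) mod 3 = 2
i=2: (i + s[i]) mod n = (2 + 6) mod 3 = 2
Residues: [0, 2, 2], distinct: False

Answer: invalid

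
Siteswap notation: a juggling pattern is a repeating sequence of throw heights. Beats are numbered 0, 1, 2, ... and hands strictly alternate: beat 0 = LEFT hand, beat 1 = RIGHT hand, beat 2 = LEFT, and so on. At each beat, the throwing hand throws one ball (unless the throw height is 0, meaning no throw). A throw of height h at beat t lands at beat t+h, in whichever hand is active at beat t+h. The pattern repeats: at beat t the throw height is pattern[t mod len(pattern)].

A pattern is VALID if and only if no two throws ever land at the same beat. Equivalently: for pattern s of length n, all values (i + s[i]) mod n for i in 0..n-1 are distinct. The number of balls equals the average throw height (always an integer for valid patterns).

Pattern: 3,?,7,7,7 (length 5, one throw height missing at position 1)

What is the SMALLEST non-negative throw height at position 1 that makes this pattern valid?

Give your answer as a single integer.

i=0: (0 + 3) mod 5 = 3
i=1: s[i]=? (unknown)
i=2: (2 + 7) mod 5 = 4
i=3: (3 + 7) mod 5 = 0
i=4: (4 + 7) mod 5 = 1
Known residues: [0, 1, 3, 4]; need a permutation of 0..4, so missing residue r = 2
Need (1 + s) mod 5 = 2; smallest s = (2 - 1) mod 5 = 1

Answer: 1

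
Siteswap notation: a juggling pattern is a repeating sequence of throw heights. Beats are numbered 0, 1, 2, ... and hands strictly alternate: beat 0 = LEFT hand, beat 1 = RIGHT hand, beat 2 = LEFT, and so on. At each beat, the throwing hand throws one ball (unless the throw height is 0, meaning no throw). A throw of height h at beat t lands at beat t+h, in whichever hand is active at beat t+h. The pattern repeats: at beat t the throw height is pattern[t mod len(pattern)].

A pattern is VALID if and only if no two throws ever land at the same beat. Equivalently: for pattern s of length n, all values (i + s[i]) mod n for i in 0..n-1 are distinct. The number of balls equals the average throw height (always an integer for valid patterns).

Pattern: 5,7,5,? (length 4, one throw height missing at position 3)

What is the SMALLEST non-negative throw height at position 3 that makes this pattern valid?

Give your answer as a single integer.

Answer: 3

Derivation:
i=0: (0 + 5) mod 4 = 1
i=1: (1 + 7) mod 4 = 0
i=2: (2 + 5) mod 4 = 3
i=3: s[i]=? (unknown)
Known residues: [0, 1, 3]; need a permutation of 0..3, so missing residue r = 2
Need (3 + s) mod 4 = 2; smallest s = (2 - 3) mod 4 = 3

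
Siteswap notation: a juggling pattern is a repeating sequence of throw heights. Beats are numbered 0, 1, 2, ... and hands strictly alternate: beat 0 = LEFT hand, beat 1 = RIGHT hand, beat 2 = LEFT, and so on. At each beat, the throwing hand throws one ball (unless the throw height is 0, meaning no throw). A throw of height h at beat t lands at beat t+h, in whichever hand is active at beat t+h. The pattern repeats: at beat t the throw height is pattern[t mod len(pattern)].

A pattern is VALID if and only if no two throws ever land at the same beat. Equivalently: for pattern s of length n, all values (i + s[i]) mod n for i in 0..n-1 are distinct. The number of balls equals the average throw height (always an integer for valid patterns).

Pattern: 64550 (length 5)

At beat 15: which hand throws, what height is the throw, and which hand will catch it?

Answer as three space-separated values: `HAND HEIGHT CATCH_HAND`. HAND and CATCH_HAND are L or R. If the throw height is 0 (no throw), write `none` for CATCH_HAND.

Beat 15: 15 mod 2 = 1, so hand = R
Throw height = pattern[15 mod 5] = pattern[0] = 6
Lands at beat 15+6=21, 21 mod 2 = 1, so catch hand = R

Answer: R 6 R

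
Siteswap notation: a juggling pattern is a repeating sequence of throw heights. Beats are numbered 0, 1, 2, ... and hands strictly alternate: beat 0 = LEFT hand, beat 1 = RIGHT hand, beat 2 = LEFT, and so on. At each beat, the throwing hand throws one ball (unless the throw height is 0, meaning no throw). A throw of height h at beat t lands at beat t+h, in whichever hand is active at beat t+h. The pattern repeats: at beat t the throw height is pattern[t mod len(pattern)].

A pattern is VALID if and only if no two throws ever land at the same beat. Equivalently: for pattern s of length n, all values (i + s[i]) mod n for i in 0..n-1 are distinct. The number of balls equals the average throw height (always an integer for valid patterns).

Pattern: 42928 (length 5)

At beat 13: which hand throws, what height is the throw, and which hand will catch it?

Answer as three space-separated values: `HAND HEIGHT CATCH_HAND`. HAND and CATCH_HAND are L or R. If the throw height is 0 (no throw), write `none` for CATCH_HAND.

Answer: R 2 R

Derivation:
Beat 13: 13 mod 2 = 1, so hand = R
Throw height = pattern[13 mod 5] = pattern[3] = 2
Lands at beat 13+2=15, 15 mod 2 = 1, so catch hand = R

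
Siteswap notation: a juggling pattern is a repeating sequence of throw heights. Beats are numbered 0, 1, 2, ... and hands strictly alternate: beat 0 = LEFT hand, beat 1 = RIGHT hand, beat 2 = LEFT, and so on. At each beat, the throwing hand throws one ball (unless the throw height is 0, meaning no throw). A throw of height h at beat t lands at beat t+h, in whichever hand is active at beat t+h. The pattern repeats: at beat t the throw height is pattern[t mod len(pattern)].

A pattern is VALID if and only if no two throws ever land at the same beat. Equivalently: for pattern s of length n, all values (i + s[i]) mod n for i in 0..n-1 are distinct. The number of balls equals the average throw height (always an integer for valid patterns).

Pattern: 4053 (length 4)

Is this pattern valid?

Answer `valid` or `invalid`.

Answer: valid

Derivation:
i=0: (i + s[i]) mod n = (0 + 4) mod 4 = 0
i=1: (i + s[i]) mod n = (1 + 0) mod 4 = 1
i=2: (i + s[i]) mod n = (2 + 5) mod 4 = 3
i=3: (i + s[i]) mod n = (3 + 3) mod 4 = 2
Residues: [0, 1, 3, 2], distinct: True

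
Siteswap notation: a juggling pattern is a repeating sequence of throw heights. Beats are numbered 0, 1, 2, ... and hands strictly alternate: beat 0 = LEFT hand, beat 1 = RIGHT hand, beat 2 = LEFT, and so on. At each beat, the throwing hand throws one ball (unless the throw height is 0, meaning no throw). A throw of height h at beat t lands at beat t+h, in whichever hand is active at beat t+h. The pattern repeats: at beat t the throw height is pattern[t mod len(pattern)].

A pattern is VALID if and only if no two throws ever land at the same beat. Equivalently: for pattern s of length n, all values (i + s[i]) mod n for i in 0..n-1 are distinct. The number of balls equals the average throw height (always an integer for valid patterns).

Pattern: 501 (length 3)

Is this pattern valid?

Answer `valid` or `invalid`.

Answer: valid

Derivation:
i=0: (i + s[i]) mod n = (0 + 5) mod 3 = 2
i=1: (i + s[i]) mod n = (1 + 0) mod 3 = 1
i=2: (i + s[i]) mod n = (2 + 1) mod 3 = 0
Residues: [2, 1, 0], distinct: True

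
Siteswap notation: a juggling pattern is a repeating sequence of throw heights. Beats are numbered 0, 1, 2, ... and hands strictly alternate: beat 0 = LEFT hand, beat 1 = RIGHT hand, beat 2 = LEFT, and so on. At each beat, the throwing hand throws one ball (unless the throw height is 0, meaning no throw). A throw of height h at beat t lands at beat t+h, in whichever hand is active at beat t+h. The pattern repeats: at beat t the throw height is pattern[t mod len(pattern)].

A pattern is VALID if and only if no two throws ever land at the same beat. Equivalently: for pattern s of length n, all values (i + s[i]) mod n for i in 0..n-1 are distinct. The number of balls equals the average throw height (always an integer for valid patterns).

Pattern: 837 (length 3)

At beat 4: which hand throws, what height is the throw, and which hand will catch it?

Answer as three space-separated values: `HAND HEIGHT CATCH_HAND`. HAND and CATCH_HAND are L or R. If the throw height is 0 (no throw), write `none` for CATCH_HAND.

Answer: L 3 R

Derivation:
Beat 4: 4 mod 2 = 0, so hand = L
Throw height = pattern[4 mod 3] = pattern[1] = 3
Lands at beat 4+3=7, 7 mod 2 = 1, so catch hand = R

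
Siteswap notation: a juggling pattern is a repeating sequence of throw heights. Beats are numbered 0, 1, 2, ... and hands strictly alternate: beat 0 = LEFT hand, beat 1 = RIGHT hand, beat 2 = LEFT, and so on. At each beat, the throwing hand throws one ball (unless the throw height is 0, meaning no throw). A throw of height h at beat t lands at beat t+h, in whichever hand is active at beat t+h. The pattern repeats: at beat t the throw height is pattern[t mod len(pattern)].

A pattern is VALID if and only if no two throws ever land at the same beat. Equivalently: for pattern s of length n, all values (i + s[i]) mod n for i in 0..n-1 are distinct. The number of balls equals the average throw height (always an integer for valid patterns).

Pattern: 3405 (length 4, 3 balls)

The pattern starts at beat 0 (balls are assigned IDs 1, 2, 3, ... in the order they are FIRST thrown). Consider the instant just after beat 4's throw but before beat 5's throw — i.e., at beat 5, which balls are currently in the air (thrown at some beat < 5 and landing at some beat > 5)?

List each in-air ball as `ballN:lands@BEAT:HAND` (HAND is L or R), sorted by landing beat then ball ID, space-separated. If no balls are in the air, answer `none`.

Answer: ball3:lands@7:R ball1:lands@8:L

Derivation:
Beat 0 (L): throw ball1 h=3 -> lands@3:R; in-air after throw: [b1@3:R]
Beat 1 (R): throw ball2 h=4 -> lands@5:R; in-air after throw: [b1@3:R b2@5:R]
Beat 3 (R): throw ball1 h=5 -> lands@8:L; in-air after throw: [b2@5:R b1@8:L]
Beat 4 (L): throw ball3 h=3 -> lands@7:R; in-air after throw: [b2@5:R b3@7:R b1@8:L]
Beat 5 (R): throw ball2 h=4 -> lands@9:R; in-air after throw: [b3@7:R b1@8:L b2@9:R]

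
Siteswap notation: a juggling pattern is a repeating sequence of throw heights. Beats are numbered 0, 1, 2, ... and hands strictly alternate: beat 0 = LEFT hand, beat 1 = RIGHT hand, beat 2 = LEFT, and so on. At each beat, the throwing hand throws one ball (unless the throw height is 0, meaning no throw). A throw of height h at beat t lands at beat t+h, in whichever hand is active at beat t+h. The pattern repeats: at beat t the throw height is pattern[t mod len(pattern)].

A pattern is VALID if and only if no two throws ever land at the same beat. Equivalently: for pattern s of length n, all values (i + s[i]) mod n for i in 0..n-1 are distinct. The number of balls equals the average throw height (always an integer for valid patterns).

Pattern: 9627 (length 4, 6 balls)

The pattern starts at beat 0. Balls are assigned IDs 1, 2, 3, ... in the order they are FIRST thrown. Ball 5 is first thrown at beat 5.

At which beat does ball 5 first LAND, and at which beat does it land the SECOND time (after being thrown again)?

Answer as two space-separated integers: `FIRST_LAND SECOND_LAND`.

Beat 0 (L): throw ball1 h=9 -> lands@9:R; in-air after throw: [b1@9:R]
Beat 1 (R): throw ball2 h=6 -> lands@7:R; in-air after throw: [b2@7:R b1@9:R]
Beat 2 (L): throw ball3 h=2 -> lands@4:L; in-air after throw: [b3@4:L b2@7:R b1@9:R]
Beat 3 (R): throw ball4 h=7 -> lands@10:L; in-air after throw: [b3@4:L b2@7:R b1@9:R b4@10:L]
Beat 4 (L): throw ball3 h=9 -> lands@13:R; in-air after throw: [b2@7:R b1@9:R b4@10:L b3@13:R]
Beat 5 (R): throw ball5 h=6 -> lands@11:R; in-air after throw: [b2@7:R b1@9:R b4@10:L b5@11:R b3@13:R]
Beat 6 (L): throw ball6 h=2 -> lands@8:L; in-air after throw: [b2@7:R b6@8:L b1@9:R b4@10:L b5@11:R b3@13:R]
Beat 7 (R): throw ball2 h=7 -> lands@14:L; in-air after throw: [b6@8:L b1@9:R b4@10:L b5@11:R b3@13:R b2@14:L]
Beat 8 (L): throw ball6 h=9 -> lands@17:R; in-air after throw: [b1@9:R b4@10:L b5@11:R b3@13:R b2@14:L b6@17:R]
Beat 9 (R): throw ball1 h=6 -> lands@15:R; in-air after throw: [b4@10:L b5@11:R b3@13:R b2@14:L b1@15:R b6@17:R]
Beat 10 (L): throw ball4 h=2 -> lands@12:L; in-air after throw: [b5@11:R b4@12:L b3@13:R b2@14:L b1@15:R b6@17:R]
Beat 11 (R): throw ball5 h=7 -> lands@18:L; in-air after throw: [b4@12:L b3@13:R b2@14:L b1@15:R b6@17:R b5@18:L]
Beat 12 (L): throw ball4 h=9 -> lands@21:R; in-air after throw: [b3@13:R b2@14:L b1@15:R b6@17:R b5@18:L b4@21:R]
Beat 13 (R): throw ball3 h=6 -> lands@19:R; in-air after throw: [b2@14:L b1@15:R b6@17:R b5@18:L b3@19:R b4@21:R]
Beat 14 (L): throw ball2 h=2 -> lands@16:L; in-air after throw: [b1@15:R b2@16:L b6@17:R b5@18:L b3@19:R b4@21:R]
Beat 15 (R): throw ball1 h=7 -> lands@22:L; in-air after throw: [b2@16:L b6@17:R b5@18:L b3@19:R b4@21:R b1@22:L]
Beat 16 (L): throw ball2 h=9 -> lands@25:R; in-air after throw: [b6@17:R b5@18:L b3@19:R b4@21:R b1@22:L b2@25:R]
Beat 17 (R): throw ball6 h=6 -> lands@23:R; in-air after throw: [b5@18:L b3@19:R b4@21:R b1@22:L b6@23:R b2@25:R]
Beat 18 (L): throw ball5 h=2 -> lands@20:L; in-air after throw: [b3@19:R b5@20:L b4@21:R b1@22:L b6@23:R b2@25:R]
Ball 5: thrown@5 h=6 -> first land @11; rethrown@11 h=7 -> second land @18

Answer: 11 18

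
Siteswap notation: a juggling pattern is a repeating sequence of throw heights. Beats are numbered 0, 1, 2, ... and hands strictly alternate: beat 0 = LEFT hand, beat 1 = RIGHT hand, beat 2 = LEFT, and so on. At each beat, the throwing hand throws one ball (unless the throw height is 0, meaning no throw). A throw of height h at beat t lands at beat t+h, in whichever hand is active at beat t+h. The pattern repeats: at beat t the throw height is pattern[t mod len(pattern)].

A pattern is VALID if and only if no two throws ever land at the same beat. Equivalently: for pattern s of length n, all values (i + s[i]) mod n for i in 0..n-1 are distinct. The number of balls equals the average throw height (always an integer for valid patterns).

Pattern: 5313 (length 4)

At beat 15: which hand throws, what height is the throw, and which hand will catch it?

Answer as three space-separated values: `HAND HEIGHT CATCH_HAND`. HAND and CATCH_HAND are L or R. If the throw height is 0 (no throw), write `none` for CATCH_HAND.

Beat 15: 15 mod 2 = 1, so hand = R
Throw height = pattern[15 mod 4] = pattern[3] = 3
Lands at beat 15+3=18, 18 mod 2 = 0, so catch hand = L

Answer: R 3 L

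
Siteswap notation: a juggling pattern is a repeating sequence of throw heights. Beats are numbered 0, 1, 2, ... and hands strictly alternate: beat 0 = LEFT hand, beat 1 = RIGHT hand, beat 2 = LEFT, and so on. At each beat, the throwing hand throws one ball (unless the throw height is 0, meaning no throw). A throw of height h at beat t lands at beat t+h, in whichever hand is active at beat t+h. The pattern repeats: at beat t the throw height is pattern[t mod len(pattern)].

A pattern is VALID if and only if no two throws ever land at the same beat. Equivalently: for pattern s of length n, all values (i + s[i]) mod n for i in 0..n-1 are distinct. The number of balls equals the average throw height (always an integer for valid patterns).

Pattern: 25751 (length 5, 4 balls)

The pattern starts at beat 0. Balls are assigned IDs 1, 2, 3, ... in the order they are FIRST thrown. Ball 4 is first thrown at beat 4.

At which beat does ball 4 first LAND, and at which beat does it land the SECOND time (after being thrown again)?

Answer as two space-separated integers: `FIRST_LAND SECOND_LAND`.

Answer: 5 7

Derivation:
Beat 0 (L): throw ball1 h=2 -> lands@2:L; in-air after throw: [b1@2:L]
Beat 1 (R): throw ball2 h=5 -> lands@6:L; in-air after throw: [b1@2:L b2@6:L]
Beat 2 (L): throw ball1 h=7 -> lands@9:R; in-air after throw: [b2@6:L b1@9:R]
Beat 3 (R): throw ball3 h=5 -> lands@8:L; in-air after throw: [b2@6:L b3@8:L b1@9:R]
Beat 4 (L): throw ball4 h=1 -> lands@5:R; in-air after throw: [b4@5:R b2@6:L b3@8:L b1@9:R]
Beat 5 (R): throw ball4 h=2 -> lands@7:R; in-air after throw: [b2@6:L b4@7:R b3@8:L b1@9:R]
Beat 6 (L): throw ball2 h=5 -> lands@11:R; in-air after throw: [b4@7:R b3@8:L b1@9:R b2@11:R]
Beat 7 (R): throw ball4 h=7 -> lands@14:L; in-air after throw: [b3@8:L b1@9:R b2@11:R b4@14:L]
Ball 4: thrown@4 h=1 -> first land @5; rethrown@5 h=2 -> second land @7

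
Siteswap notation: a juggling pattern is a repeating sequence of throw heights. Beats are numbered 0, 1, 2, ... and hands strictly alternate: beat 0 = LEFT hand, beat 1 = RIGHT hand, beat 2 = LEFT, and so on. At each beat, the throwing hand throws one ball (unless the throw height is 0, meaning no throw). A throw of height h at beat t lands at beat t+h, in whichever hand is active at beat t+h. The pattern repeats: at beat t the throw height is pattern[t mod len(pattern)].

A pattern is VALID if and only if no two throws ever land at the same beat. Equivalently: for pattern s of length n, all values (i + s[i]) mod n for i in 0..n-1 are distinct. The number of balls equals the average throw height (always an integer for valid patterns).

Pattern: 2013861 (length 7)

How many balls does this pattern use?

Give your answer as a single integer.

Answer: 3

Derivation:
Pattern = [2, 0, 1, 3, 8, 6, 1], length n = 7
  position 0: throw height = 2, running sum = 2
  position 1: throw height = 0, running sum = 2
  position 2: throw height = 1, running sum = 3
  position 3: throw height = 3, running sum = 6
  position 4: throw height = 8, running sum = 14
  position 5: throw height = 6, running sum = 20
  position 6: throw height = 1, running sum = 21
Total sum = 21; balls = sum / n = 21 / 7 = 3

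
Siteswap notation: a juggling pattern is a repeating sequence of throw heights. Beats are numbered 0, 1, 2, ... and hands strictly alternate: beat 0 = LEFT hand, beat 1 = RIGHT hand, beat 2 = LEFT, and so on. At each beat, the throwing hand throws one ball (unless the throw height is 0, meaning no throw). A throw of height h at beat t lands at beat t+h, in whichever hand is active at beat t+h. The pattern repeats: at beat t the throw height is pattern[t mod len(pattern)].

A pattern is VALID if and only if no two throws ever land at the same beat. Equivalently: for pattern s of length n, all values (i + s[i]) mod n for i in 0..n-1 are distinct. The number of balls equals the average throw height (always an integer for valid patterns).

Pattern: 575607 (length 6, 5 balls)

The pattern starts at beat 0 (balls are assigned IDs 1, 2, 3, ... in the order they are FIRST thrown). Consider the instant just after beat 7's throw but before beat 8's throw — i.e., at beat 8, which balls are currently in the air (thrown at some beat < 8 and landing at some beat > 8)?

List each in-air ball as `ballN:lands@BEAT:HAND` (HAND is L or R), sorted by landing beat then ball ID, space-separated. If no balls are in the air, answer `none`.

Answer: ball4:lands@9:R ball5:lands@11:R ball1:lands@12:L ball3:lands@14:L

Derivation:
Beat 0 (L): throw ball1 h=5 -> lands@5:R; in-air after throw: [b1@5:R]
Beat 1 (R): throw ball2 h=7 -> lands@8:L; in-air after throw: [b1@5:R b2@8:L]
Beat 2 (L): throw ball3 h=5 -> lands@7:R; in-air after throw: [b1@5:R b3@7:R b2@8:L]
Beat 3 (R): throw ball4 h=6 -> lands@9:R; in-air after throw: [b1@5:R b3@7:R b2@8:L b4@9:R]
Beat 5 (R): throw ball1 h=7 -> lands@12:L; in-air after throw: [b3@7:R b2@8:L b4@9:R b1@12:L]
Beat 6 (L): throw ball5 h=5 -> lands@11:R; in-air after throw: [b3@7:R b2@8:L b4@9:R b5@11:R b1@12:L]
Beat 7 (R): throw ball3 h=7 -> lands@14:L; in-air after throw: [b2@8:L b4@9:R b5@11:R b1@12:L b3@14:L]
Beat 8 (L): throw ball2 h=5 -> lands@13:R; in-air after throw: [b4@9:R b5@11:R b1@12:L b2@13:R b3@14:L]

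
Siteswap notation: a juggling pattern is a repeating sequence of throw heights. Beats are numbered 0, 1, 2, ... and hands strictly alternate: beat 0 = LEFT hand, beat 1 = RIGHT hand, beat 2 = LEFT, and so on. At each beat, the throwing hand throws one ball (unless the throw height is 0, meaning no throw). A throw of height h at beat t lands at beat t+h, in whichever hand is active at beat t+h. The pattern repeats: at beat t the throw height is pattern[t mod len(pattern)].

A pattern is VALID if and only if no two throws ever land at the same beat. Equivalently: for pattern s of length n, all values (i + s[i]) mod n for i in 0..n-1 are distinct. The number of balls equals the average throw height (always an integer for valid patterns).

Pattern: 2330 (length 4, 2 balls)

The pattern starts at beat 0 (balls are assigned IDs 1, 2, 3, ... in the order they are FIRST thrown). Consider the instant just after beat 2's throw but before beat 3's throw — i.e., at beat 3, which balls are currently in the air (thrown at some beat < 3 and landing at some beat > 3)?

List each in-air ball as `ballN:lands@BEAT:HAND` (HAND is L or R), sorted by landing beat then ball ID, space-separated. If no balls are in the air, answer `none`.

Beat 0 (L): throw ball1 h=2 -> lands@2:L; in-air after throw: [b1@2:L]
Beat 1 (R): throw ball2 h=3 -> lands@4:L; in-air after throw: [b1@2:L b2@4:L]
Beat 2 (L): throw ball1 h=3 -> lands@5:R; in-air after throw: [b2@4:L b1@5:R]

Answer: ball2:lands@4:L ball1:lands@5:R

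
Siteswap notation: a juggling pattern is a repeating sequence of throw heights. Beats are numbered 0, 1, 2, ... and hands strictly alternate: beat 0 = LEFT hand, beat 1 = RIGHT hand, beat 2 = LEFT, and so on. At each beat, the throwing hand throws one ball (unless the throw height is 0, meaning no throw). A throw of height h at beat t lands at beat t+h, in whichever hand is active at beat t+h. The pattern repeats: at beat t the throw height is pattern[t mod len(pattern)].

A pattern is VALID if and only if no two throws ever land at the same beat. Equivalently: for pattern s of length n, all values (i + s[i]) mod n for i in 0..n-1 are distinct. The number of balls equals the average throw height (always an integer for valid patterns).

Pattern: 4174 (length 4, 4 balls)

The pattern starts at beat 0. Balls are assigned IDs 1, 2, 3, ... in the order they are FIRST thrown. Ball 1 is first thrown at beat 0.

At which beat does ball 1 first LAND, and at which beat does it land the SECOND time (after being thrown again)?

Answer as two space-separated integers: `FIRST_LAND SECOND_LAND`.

Beat 0 (L): throw ball1 h=4 -> lands@4:L; in-air after throw: [b1@4:L]
Beat 1 (R): throw ball2 h=1 -> lands@2:L; in-air after throw: [b2@2:L b1@4:L]
Beat 2 (L): throw ball2 h=7 -> lands@9:R; in-air after throw: [b1@4:L b2@9:R]
Beat 3 (R): throw ball3 h=4 -> lands@7:R; in-air after throw: [b1@4:L b3@7:R b2@9:R]
Beat 4 (L): throw ball1 h=4 -> lands@8:L; in-air after throw: [b3@7:R b1@8:L b2@9:R]
Beat 5 (R): throw ball4 h=1 -> lands@6:L; in-air after throw: [b4@6:L b3@7:R b1@8:L b2@9:R]
Beat 6 (L): throw ball4 h=7 -> lands@13:R; in-air after throw: [b3@7:R b1@8:L b2@9:R b4@13:R]
Beat 7 (R): throw ball3 h=4 -> lands@11:R; in-air after throw: [b1@8:L b2@9:R b3@11:R b4@13:R]
Beat 8 (L): throw ball1 h=4 -> lands@12:L; in-air after throw: [b2@9:R b3@11:R b1@12:L b4@13:R]
Ball 1: thrown@0 h=4 -> first land @4; rethrown@4 h=4 -> second land @8

Answer: 4 8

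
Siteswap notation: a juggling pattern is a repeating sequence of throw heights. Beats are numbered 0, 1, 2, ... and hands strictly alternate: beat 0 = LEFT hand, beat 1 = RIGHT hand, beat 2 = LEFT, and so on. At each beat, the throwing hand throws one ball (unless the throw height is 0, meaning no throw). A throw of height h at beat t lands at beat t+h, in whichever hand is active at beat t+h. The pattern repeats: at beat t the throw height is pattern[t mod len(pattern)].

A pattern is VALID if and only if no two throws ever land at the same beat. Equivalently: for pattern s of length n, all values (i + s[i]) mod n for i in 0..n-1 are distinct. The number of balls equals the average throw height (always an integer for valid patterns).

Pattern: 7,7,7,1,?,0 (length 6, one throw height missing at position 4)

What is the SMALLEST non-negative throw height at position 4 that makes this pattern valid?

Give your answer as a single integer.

Answer: 2

Derivation:
i=0: (0 + 7) mod 6 = 1
i=1: (1 + 7) mod 6 = 2
i=2: (2 + 7) mod 6 = 3
i=3: (3 + 1) mod 6 = 4
i=4: s[i]=? (unknown)
i=5: (5 + 0) mod 6 = 5
Known residues: [1, 2, 3, 4, 5]; need a permutation of 0..5, so missing residue r = 0
Need (4 + s) mod 6 = 0; smallest s = (0 - 4) mod 6 = 2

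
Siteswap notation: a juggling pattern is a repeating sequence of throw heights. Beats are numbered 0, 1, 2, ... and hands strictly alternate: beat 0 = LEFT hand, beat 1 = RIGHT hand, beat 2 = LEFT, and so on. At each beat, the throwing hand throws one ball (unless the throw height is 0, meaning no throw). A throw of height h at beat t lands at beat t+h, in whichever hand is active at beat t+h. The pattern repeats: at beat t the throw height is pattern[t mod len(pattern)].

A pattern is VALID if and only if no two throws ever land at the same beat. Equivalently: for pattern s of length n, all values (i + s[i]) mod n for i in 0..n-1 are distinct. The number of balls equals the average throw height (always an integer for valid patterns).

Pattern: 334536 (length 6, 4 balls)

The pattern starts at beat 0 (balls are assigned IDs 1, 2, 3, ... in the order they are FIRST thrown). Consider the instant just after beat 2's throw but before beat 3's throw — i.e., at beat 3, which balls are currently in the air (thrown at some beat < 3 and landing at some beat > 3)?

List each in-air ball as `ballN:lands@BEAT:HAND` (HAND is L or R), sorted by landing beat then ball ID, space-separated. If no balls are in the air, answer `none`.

Beat 0 (L): throw ball1 h=3 -> lands@3:R; in-air after throw: [b1@3:R]
Beat 1 (R): throw ball2 h=3 -> lands@4:L; in-air after throw: [b1@3:R b2@4:L]
Beat 2 (L): throw ball3 h=4 -> lands@6:L; in-air after throw: [b1@3:R b2@4:L b3@6:L]
Beat 3 (R): throw ball1 h=5 -> lands@8:L; in-air after throw: [b2@4:L b3@6:L b1@8:L]

Answer: ball2:lands@4:L ball3:lands@6:L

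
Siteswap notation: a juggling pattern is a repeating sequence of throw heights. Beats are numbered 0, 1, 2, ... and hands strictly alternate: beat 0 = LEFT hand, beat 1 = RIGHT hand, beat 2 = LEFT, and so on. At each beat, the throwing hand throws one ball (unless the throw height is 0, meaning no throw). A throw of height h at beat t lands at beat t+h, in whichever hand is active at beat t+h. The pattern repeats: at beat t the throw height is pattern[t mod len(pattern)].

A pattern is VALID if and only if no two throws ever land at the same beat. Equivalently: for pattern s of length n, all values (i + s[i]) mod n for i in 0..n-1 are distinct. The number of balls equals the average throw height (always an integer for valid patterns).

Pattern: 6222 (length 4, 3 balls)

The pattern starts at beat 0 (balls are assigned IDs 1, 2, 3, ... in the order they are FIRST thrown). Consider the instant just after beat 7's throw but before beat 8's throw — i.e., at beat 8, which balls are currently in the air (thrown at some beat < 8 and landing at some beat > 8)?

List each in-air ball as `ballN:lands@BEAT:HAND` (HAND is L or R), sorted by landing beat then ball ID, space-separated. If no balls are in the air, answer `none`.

Beat 0 (L): throw ball1 h=6 -> lands@6:L; in-air after throw: [b1@6:L]
Beat 1 (R): throw ball2 h=2 -> lands@3:R; in-air after throw: [b2@3:R b1@6:L]
Beat 2 (L): throw ball3 h=2 -> lands@4:L; in-air after throw: [b2@3:R b3@4:L b1@6:L]
Beat 3 (R): throw ball2 h=2 -> lands@5:R; in-air after throw: [b3@4:L b2@5:R b1@6:L]
Beat 4 (L): throw ball3 h=6 -> lands@10:L; in-air after throw: [b2@5:R b1@6:L b3@10:L]
Beat 5 (R): throw ball2 h=2 -> lands@7:R; in-air after throw: [b1@6:L b2@7:R b3@10:L]
Beat 6 (L): throw ball1 h=2 -> lands@8:L; in-air after throw: [b2@7:R b1@8:L b3@10:L]
Beat 7 (R): throw ball2 h=2 -> lands@9:R; in-air after throw: [b1@8:L b2@9:R b3@10:L]
Beat 8 (L): throw ball1 h=6 -> lands@14:L; in-air after throw: [b2@9:R b3@10:L b1@14:L]

Answer: ball2:lands@9:R ball3:lands@10:L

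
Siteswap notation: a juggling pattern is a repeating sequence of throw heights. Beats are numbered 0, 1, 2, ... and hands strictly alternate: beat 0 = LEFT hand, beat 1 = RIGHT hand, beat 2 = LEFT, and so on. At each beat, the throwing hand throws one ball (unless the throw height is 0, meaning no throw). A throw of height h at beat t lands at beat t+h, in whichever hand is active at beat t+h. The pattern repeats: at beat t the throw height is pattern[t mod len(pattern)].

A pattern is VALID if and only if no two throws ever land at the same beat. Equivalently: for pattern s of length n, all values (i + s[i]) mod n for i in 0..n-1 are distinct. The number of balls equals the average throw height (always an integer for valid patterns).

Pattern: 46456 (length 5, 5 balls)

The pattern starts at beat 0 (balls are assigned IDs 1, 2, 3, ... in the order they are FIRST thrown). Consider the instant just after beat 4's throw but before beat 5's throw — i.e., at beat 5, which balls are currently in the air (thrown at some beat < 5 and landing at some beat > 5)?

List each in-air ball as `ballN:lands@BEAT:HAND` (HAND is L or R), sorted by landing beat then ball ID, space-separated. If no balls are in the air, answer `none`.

Beat 0 (L): throw ball1 h=4 -> lands@4:L; in-air after throw: [b1@4:L]
Beat 1 (R): throw ball2 h=6 -> lands@7:R; in-air after throw: [b1@4:L b2@7:R]
Beat 2 (L): throw ball3 h=4 -> lands@6:L; in-air after throw: [b1@4:L b3@6:L b2@7:R]
Beat 3 (R): throw ball4 h=5 -> lands@8:L; in-air after throw: [b1@4:L b3@6:L b2@7:R b4@8:L]
Beat 4 (L): throw ball1 h=6 -> lands@10:L; in-air after throw: [b3@6:L b2@7:R b4@8:L b1@10:L]
Beat 5 (R): throw ball5 h=4 -> lands@9:R; in-air after throw: [b3@6:L b2@7:R b4@8:L b5@9:R b1@10:L]

Answer: ball3:lands@6:L ball2:lands@7:R ball4:lands@8:L ball1:lands@10:L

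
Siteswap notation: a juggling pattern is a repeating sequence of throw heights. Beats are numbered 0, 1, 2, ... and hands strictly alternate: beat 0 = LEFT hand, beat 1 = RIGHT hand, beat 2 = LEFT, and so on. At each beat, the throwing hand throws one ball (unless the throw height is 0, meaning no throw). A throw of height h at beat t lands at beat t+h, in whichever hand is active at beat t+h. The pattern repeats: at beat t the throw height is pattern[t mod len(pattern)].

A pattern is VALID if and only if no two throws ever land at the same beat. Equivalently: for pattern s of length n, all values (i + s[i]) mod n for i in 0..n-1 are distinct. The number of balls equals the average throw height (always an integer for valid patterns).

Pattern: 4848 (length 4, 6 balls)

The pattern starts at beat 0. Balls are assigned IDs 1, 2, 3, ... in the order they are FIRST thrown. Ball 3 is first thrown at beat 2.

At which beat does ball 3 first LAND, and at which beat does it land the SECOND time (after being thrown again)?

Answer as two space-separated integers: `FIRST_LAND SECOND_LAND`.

Answer: 6 10

Derivation:
Beat 0 (L): throw ball1 h=4 -> lands@4:L; in-air after throw: [b1@4:L]
Beat 1 (R): throw ball2 h=8 -> lands@9:R; in-air after throw: [b1@4:L b2@9:R]
Beat 2 (L): throw ball3 h=4 -> lands@6:L; in-air after throw: [b1@4:L b3@6:L b2@9:R]
Beat 3 (R): throw ball4 h=8 -> lands@11:R; in-air after throw: [b1@4:L b3@6:L b2@9:R b4@11:R]
Beat 4 (L): throw ball1 h=4 -> lands@8:L; in-air after throw: [b3@6:L b1@8:L b2@9:R b4@11:R]
Beat 5 (R): throw ball5 h=8 -> lands@13:R; in-air after throw: [b3@6:L b1@8:L b2@9:R b4@11:R b5@13:R]
Beat 6 (L): throw ball3 h=4 -> lands@10:L; in-air after throw: [b1@8:L b2@9:R b3@10:L b4@11:R b5@13:R]
Beat 7 (R): throw ball6 h=8 -> lands@15:R; in-air after throw: [b1@8:L b2@9:R b3@10:L b4@11:R b5@13:R b6@15:R]
Beat 8 (L): throw ball1 h=4 -> lands@12:L; in-air after throw: [b2@9:R b3@10:L b4@11:R b1@12:L b5@13:R b6@15:R]
Beat 9 (R): throw ball2 h=8 -> lands@17:R; in-air after throw: [b3@10:L b4@11:R b1@12:L b5@13:R b6@15:R b2@17:R]
Beat 10 (L): throw ball3 h=4 -> lands@14:L; in-air after throw: [b4@11:R b1@12:L b5@13:R b3@14:L b6@15:R b2@17:R]
Ball 3: thrown@2 h=4 -> first land @6; rethrown@6 h=4 -> second land @10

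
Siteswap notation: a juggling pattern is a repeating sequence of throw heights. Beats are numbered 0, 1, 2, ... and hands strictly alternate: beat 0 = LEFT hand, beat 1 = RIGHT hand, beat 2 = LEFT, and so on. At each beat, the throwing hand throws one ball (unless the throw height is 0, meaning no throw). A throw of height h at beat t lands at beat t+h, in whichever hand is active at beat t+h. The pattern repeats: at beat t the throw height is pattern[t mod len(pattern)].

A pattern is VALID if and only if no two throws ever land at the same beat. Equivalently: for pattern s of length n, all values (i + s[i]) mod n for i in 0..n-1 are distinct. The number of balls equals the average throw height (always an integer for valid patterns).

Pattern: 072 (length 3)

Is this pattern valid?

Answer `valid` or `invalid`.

Answer: valid

Derivation:
i=0: (i + s[i]) mod n = (0 + 0) mod 3 = 0
i=1: (i + s[i]) mod n = (1 + 7) mod 3 = 2
i=2: (i + s[i]) mod n = (2 + 2) mod 3 = 1
Residues: [0, 2, 1], distinct: True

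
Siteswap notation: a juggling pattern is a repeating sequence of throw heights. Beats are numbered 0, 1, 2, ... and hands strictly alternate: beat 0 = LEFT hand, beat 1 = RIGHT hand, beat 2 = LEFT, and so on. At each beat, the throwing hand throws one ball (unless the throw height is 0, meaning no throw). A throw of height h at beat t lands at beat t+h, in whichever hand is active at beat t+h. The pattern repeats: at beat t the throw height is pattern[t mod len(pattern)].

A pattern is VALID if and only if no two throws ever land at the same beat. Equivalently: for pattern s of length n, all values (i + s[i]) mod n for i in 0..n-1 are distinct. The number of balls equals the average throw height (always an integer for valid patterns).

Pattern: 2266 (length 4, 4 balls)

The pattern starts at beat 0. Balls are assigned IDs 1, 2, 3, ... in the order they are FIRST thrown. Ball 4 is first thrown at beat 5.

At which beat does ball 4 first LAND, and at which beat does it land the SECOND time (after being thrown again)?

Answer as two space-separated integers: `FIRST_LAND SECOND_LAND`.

Answer: 7 13

Derivation:
Beat 0 (L): throw ball1 h=2 -> lands@2:L; in-air after throw: [b1@2:L]
Beat 1 (R): throw ball2 h=2 -> lands@3:R; in-air after throw: [b1@2:L b2@3:R]
Beat 2 (L): throw ball1 h=6 -> lands@8:L; in-air after throw: [b2@3:R b1@8:L]
Beat 3 (R): throw ball2 h=6 -> lands@9:R; in-air after throw: [b1@8:L b2@9:R]
Beat 4 (L): throw ball3 h=2 -> lands@6:L; in-air after throw: [b3@6:L b1@8:L b2@9:R]
Beat 5 (R): throw ball4 h=2 -> lands@7:R; in-air after throw: [b3@6:L b4@7:R b1@8:L b2@9:R]
Beat 6 (L): throw ball3 h=6 -> lands@12:L; in-air after throw: [b4@7:R b1@8:L b2@9:R b3@12:L]
Beat 7 (R): throw ball4 h=6 -> lands@13:R; in-air after throw: [b1@8:L b2@9:R b3@12:L b4@13:R]
Beat 8 (L): throw ball1 h=2 -> lands@10:L; in-air after throw: [b2@9:R b1@10:L b3@12:L b4@13:R]
Beat 9 (R): throw ball2 h=2 -> lands@11:R; in-air after throw: [b1@10:L b2@11:R b3@12:L b4@13:R]
Beat 10 (L): throw ball1 h=6 -> lands@16:L; in-air after throw: [b2@11:R b3@12:L b4@13:R b1@16:L]
Beat 11 (R): throw ball2 h=6 -> lands@17:R; in-air after throw: [b3@12:L b4@13:R b1@16:L b2@17:R]
Beat 12 (L): throw ball3 h=2 -> lands@14:L; in-air after throw: [b4@13:R b3@14:L b1@16:L b2@17:R]
Beat 13 (R): throw ball4 h=2 -> lands@15:R; in-air after throw: [b3@14:L b4@15:R b1@16:L b2@17:R]
Ball 4: thrown@5 h=2 -> first land @7; rethrown@7 h=6 -> second land @13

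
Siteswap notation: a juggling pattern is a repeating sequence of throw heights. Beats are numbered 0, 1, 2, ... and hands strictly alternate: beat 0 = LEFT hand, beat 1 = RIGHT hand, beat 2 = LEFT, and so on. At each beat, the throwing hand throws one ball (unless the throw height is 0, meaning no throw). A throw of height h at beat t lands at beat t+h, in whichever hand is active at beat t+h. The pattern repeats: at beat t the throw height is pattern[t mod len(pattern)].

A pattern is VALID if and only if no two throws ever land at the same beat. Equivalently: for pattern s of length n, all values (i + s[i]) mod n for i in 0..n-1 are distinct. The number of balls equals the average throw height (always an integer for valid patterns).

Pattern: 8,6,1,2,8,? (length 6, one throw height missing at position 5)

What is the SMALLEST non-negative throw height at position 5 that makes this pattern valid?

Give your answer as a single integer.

i=0: (0 + 8) mod 6 = 2
i=1: (1 + 6) mod 6 = 1
i=2: (2 + 1) mod 6 = 3
i=3: (3 + 2) mod 6 = 5
i=4: (4 + 8) mod 6 = 0
i=5: s[i]=? (unknown)
Known residues: [0, 1, 2, 3, 5]; need a permutation of 0..5, so missing residue r = 4
Need (5 + s) mod 6 = 4; smallest s = (4 - 5) mod 6 = 5

Answer: 5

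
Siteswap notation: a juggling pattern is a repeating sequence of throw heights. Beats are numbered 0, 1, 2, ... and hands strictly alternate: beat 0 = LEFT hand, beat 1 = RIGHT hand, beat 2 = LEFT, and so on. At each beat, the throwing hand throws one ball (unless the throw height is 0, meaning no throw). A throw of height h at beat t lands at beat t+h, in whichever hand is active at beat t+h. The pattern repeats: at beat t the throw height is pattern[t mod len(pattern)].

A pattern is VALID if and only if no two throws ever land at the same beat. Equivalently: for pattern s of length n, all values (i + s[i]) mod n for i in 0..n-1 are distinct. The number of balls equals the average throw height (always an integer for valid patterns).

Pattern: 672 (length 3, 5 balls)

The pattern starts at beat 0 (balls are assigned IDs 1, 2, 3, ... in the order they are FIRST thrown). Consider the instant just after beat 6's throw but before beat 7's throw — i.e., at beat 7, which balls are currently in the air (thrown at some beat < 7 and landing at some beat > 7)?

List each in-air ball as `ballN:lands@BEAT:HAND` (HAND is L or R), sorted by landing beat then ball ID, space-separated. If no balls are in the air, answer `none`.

Beat 0 (L): throw ball1 h=6 -> lands@6:L; in-air after throw: [b1@6:L]
Beat 1 (R): throw ball2 h=7 -> lands@8:L; in-air after throw: [b1@6:L b2@8:L]
Beat 2 (L): throw ball3 h=2 -> lands@4:L; in-air after throw: [b3@4:L b1@6:L b2@8:L]
Beat 3 (R): throw ball4 h=6 -> lands@9:R; in-air after throw: [b3@4:L b1@6:L b2@8:L b4@9:R]
Beat 4 (L): throw ball3 h=7 -> lands@11:R; in-air after throw: [b1@6:L b2@8:L b4@9:R b3@11:R]
Beat 5 (R): throw ball5 h=2 -> lands@7:R; in-air after throw: [b1@6:L b5@7:R b2@8:L b4@9:R b3@11:R]
Beat 6 (L): throw ball1 h=6 -> lands@12:L; in-air after throw: [b5@7:R b2@8:L b4@9:R b3@11:R b1@12:L]
Beat 7 (R): throw ball5 h=7 -> lands@14:L; in-air after throw: [b2@8:L b4@9:R b3@11:R b1@12:L b5@14:L]

Answer: ball2:lands@8:L ball4:lands@9:R ball3:lands@11:R ball1:lands@12:L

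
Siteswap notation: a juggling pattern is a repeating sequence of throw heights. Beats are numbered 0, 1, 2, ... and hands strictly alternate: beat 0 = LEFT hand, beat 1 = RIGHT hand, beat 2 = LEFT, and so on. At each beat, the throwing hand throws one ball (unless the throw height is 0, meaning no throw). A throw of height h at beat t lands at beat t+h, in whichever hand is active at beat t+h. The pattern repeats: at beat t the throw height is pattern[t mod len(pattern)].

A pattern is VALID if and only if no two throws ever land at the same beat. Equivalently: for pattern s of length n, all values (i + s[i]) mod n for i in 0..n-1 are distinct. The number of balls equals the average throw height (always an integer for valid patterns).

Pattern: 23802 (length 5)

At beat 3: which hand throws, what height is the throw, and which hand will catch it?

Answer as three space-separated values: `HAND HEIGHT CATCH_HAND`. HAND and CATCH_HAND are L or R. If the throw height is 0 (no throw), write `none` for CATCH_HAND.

Beat 3: 3 mod 2 = 1, so hand = R
Throw height = pattern[3 mod 5] = pattern[3] = 0

Answer: R 0 none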